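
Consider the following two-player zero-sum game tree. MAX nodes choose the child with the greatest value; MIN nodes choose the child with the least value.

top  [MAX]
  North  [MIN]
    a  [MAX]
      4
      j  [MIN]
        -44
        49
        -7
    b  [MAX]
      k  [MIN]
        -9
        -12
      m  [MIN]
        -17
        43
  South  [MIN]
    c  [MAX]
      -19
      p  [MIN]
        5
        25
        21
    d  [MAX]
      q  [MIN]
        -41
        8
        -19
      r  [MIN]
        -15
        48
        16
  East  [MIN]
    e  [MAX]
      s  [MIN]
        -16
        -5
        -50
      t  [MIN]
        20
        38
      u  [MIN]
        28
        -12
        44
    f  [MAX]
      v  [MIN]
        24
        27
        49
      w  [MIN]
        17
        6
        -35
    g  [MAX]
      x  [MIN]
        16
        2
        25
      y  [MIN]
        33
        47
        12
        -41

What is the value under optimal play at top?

2

j (MIN): min(-44, 49, -7) = -44
a (MAX): max(4, -44) = 4
k (MIN): min(-9, -12) = -12
m (MIN): min(-17, 43) = -17
b (MAX): max(-12, -17) = -12
North (MIN): min(4, -12) = -12
p (MIN): min(5, 25, 21) = 5
c (MAX): max(-19, 5) = 5
q (MIN): min(-41, 8, -19) = -41
r (MIN): min(-15, 48, 16) = -15
d (MAX): max(-41, -15) = -15
South (MIN): min(5, -15) = -15
s (MIN): min(-16, -5, -50) = -50
t (MIN): min(20, 38) = 20
u (MIN): min(28, -12, 44) = -12
e (MAX): max(-50, 20, -12) = 20
v (MIN): min(24, 27, 49) = 24
w (MIN): min(17, 6, -35) = -35
f (MAX): max(24, -35) = 24
x (MIN): min(16, 2, 25) = 2
y (MIN): min(33, 47, 12, -41) = -41
g (MAX): max(2, -41) = 2
East (MIN): min(20, 24, 2) = 2
top (MAX): max(-12, -15, 2) = 2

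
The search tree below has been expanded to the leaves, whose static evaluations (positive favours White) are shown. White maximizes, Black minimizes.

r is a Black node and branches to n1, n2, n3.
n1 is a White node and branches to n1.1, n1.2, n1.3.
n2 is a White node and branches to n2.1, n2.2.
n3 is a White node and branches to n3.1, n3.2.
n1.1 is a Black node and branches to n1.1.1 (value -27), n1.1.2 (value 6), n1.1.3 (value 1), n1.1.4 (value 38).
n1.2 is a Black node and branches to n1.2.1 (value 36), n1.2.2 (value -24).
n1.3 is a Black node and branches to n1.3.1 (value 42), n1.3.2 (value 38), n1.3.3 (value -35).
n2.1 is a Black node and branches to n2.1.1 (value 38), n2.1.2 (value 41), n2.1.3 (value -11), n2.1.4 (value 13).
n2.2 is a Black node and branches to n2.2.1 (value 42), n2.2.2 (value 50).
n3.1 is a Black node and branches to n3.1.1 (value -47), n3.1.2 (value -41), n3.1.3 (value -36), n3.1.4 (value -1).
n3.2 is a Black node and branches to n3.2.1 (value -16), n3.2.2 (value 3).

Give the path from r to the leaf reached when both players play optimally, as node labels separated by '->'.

r -> n1 -> n1.2 -> n1.2.2

n1.1 (Black): min(-27, 6, 1, 38) = -27
n1.2 (Black): min(36, -24) = -24
n1.3 (Black): min(42, 38, -35) = -35
n1 (White): max(-27, -24, -35) = -24
n2.1 (Black): min(38, 41, -11, 13) = -11
n2.2 (Black): min(42, 50) = 42
n2 (White): max(-11, 42) = 42
n3.1 (Black): min(-47, -41, -36, -1) = -47
n3.2 (Black): min(-16, 3) = -16
n3 (White): max(-47, -16) = -16
r (Black): min(-24, 42, -16) = -24
At r, Black picks n1 (lowest: -24).
At n1, White picks n1.2 (highest: -24).
At n1.2, Black picks n1.2.2 (lowest: -24).
Terminal value -24.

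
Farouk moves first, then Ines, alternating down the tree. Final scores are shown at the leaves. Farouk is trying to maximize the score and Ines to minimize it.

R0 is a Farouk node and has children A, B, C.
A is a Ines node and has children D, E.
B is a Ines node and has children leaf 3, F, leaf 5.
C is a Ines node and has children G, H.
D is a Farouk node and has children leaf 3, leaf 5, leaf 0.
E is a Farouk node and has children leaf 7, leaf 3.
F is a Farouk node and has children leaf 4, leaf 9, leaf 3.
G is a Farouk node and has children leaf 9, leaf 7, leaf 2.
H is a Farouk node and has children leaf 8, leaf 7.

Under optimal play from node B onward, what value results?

3

F (Farouk): max(4, 9, 3) = 9
B (Ines): min(3, 9, 5) = 3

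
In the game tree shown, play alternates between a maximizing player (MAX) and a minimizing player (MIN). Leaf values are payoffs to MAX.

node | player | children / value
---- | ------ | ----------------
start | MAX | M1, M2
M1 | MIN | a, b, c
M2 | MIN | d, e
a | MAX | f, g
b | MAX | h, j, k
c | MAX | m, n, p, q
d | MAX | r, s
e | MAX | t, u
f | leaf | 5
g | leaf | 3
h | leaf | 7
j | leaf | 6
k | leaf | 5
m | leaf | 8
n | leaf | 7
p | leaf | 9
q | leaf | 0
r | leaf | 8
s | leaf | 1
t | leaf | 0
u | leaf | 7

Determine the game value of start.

7

a (MAX): max(5, 3) = 5
b (MAX): max(7, 6, 5) = 7
c (MAX): max(8, 7, 9, 0) = 9
M1 (MIN): min(5, 7, 9) = 5
d (MAX): max(8, 1) = 8
e (MAX): max(0, 7) = 7
M2 (MIN): min(8, 7) = 7
start (MAX): max(5, 7) = 7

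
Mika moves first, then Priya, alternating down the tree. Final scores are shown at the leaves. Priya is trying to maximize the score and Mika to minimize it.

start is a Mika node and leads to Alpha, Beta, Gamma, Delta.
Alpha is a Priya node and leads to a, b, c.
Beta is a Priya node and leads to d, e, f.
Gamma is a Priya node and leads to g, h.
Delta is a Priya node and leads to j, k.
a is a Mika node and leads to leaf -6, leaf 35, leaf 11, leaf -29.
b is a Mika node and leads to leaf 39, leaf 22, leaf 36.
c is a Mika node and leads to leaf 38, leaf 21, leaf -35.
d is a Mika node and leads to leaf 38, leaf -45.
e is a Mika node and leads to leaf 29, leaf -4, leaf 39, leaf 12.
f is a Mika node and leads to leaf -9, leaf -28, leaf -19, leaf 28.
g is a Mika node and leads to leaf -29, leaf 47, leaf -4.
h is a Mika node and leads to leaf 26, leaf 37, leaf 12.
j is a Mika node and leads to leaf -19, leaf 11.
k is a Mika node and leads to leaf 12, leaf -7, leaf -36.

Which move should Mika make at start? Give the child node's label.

Delta

a (Mika): min(-6, 35, 11, -29) = -29
b (Mika): min(39, 22, 36) = 22
c (Mika): min(38, 21, -35) = -35
Alpha (Priya): max(-29, 22, -35) = 22
d (Mika): min(38, -45) = -45
e (Mika): min(29, -4, 39, 12) = -4
f (Mika): min(-9, -28, -19, 28) = -28
Beta (Priya): max(-45, -4, -28) = -4
g (Mika): min(-29, 47, -4) = -29
h (Mika): min(26, 37, 12) = 12
Gamma (Priya): max(-29, 12) = 12
j (Mika): min(-19, 11) = -19
k (Mika): min(12, -7, -36) = -36
Delta (Priya): max(-19, -36) = -19
start (Mika): min(22, -4, 12, -19) = -19
Mika at start wants the lowest of {Alpha=22, Beta=-4, Gamma=12, Delta=-19}, so chooses Delta.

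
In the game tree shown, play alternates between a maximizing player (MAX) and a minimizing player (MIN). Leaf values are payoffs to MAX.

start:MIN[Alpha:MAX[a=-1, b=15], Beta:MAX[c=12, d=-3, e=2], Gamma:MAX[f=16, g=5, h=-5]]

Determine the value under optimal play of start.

12

Alpha (MAX): max(-1, 15) = 15
Beta (MAX): max(12, -3, 2) = 12
Gamma (MAX): max(16, 5, -5) = 16
start (MIN): min(15, 12, 16) = 12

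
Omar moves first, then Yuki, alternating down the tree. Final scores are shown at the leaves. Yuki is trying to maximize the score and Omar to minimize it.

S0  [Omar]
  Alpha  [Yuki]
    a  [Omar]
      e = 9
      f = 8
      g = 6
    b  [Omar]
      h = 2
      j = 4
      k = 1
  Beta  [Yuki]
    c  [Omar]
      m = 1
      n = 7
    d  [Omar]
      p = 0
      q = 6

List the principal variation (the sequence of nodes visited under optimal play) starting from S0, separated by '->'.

a (Omar): min(9, 8, 6) = 6
b (Omar): min(2, 4, 1) = 1
Alpha (Yuki): max(6, 1) = 6
c (Omar): min(1, 7) = 1
d (Omar): min(0, 6) = 0
Beta (Yuki): max(1, 0) = 1
S0 (Omar): min(6, 1) = 1
At S0, Omar picks Beta (lowest: 1).
At Beta, Yuki picks c (highest: 1).
At c, Omar picks m (lowest: 1).
Terminal value 1.

S0 -> Beta -> c -> m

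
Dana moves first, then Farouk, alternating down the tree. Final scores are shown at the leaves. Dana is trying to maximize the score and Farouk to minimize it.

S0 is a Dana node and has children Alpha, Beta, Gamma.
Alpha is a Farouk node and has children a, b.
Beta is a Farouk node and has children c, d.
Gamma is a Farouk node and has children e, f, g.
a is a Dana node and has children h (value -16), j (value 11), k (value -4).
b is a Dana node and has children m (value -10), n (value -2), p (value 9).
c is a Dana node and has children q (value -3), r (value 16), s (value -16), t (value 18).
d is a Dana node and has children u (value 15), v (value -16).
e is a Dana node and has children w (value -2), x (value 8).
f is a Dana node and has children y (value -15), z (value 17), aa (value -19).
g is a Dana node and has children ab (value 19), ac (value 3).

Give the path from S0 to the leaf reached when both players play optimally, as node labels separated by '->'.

S0 -> Beta -> d -> u

a (Dana): max(-16, 11, -4) = 11
b (Dana): max(-10, -2, 9) = 9
Alpha (Farouk): min(11, 9) = 9
c (Dana): max(-3, 16, -16, 18) = 18
d (Dana): max(15, -16) = 15
Beta (Farouk): min(18, 15) = 15
e (Dana): max(-2, 8) = 8
f (Dana): max(-15, 17, -19) = 17
g (Dana): max(19, 3) = 19
Gamma (Farouk): min(8, 17, 19) = 8
S0 (Dana): max(9, 15, 8) = 15
At S0, Dana picks Beta (highest: 15).
At Beta, Farouk picks d (lowest: 15).
At d, Dana picks u (highest: 15).
Terminal value 15.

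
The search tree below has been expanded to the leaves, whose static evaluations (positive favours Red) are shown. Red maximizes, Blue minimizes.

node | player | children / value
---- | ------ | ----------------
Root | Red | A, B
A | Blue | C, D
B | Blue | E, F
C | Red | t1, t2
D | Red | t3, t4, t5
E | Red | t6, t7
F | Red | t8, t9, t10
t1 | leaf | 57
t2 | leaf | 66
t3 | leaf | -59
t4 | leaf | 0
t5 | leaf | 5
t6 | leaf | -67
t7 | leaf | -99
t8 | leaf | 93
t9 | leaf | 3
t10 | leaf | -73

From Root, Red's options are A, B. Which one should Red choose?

A

C (Red): max(57, 66) = 66
D (Red): max(-59, 0, 5) = 5
A (Blue): min(66, 5) = 5
E (Red): max(-67, -99) = -67
F (Red): max(93, 3, -73) = 93
B (Blue): min(-67, 93) = -67
Root (Red): max(5, -67) = 5
Red at Root wants the highest of {A=5, B=-67}, so chooses A.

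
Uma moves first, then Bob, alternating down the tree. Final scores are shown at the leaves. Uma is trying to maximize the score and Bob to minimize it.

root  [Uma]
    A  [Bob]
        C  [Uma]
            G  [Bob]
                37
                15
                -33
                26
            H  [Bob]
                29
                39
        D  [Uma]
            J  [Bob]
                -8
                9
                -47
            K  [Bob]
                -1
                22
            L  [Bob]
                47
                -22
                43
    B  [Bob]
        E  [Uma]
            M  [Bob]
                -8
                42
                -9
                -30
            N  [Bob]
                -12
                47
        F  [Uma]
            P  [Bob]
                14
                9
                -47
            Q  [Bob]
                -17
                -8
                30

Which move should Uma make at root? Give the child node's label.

A

G (Bob): min(37, 15, -33, 26) = -33
H (Bob): min(29, 39) = 29
C (Uma): max(-33, 29) = 29
J (Bob): min(-8, 9, -47) = -47
K (Bob): min(-1, 22) = -1
L (Bob): min(47, -22, 43) = -22
D (Uma): max(-47, -1, -22) = -1
A (Bob): min(29, -1) = -1
M (Bob): min(-8, 42, -9, -30) = -30
N (Bob): min(-12, 47) = -12
E (Uma): max(-30, -12) = -12
P (Bob): min(14, 9, -47) = -47
Q (Bob): min(-17, -8, 30) = -17
F (Uma): max(-47, -17) = -17
B (Bob): min(-12, -17) = -17
root (Uma): max(-1, -17) = -1
Uma at root wants the highest of {A=-1, B=-17}, so chooses A.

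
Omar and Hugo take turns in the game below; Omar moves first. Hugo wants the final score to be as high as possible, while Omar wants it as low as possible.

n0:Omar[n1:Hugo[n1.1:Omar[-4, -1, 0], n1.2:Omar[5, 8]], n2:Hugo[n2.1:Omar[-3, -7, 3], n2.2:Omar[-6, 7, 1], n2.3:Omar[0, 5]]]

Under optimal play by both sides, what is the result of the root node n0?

n1.1 (Omar): min(-4, -1, 0) = -4
n1.2 (Omar): min(5, 8) = 5
n1 (Hugo): max(-4, 5) = 5
n2.1 (Omar): min(-3, -7, 3) = -7
n2.2 (Omar): min(-6, 7, 1) = -6
n2.3 (Omar): min(0, 5) = 0
n2 (Hugo): max(-7, -6, 0) = 0
n0 (Omar): min(5, 0) = 0

0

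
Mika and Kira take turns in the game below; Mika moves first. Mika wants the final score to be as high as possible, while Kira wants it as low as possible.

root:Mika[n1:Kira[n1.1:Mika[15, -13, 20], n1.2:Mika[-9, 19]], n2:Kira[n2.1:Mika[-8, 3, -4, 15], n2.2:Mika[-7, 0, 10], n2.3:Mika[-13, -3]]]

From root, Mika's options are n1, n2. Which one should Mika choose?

n1

n1.1 (Mika): max(15, -13, 20) = 20
n1.2 (Mika): max(-9, 19) = 19
n1 (Kira): min(20, 19) = 19
n2.1 (Mika): max(-8, 3, -4, 15) = 15
n2.2 (Mika): max(-7, 0, 10) = 10
n2.3 (Mika): max(-13, -3) = -3
n2 (Kira): min(15, 10, -3) = -3
root (Mika): max(19, -3) = 19
Mika at root wants the highest of {n1=19, n2=-3}, so chooses n1.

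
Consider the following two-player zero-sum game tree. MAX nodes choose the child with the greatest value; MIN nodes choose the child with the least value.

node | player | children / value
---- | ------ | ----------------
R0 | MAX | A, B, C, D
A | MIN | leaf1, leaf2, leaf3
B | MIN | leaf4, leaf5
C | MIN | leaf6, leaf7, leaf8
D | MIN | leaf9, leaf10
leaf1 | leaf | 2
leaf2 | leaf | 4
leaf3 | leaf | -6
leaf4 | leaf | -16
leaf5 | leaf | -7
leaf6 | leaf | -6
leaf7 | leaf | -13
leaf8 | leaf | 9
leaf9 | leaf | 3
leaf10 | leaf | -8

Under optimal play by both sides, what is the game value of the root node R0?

A (MIN): min(2, 4, -6) = -6
B (MIN): min(-16, -7) = -16
C (MIN): min(-6, -13, 9) = -13
D (MIN): min(3, -8) = -8
R0 (MAX): max(-6, -16, -13, -8) = -6

-6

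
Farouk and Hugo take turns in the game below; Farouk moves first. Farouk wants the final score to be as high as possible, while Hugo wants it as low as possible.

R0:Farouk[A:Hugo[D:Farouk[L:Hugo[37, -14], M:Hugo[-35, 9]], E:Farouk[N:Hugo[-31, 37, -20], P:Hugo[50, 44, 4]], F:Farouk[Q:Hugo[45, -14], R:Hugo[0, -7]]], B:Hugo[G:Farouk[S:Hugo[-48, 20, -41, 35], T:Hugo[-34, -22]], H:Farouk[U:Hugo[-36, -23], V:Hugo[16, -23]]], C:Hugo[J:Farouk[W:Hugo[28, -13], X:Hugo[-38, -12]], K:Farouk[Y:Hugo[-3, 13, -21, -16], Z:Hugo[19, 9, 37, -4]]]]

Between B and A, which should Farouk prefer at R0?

A

S (Hugo): min(-48, 20, -41, 35) = -48
T (Hugo): min(-34, -22) = -34
G (Farouk): max(-48, -34) = -34
U (Hugo): min(-36, -23) = -36
V (Hugo): min(16, -23) = -23
H (Farouk): max(-36, -23) = -23
B (Hugo): min(-34, -23) = -34
L (Hugo): min(37, -14) = -14
M (Hugo): min(-35, 9) = -35
D (Farouk): max(-14, -35) = -14
N (Hugo): min(-31, 37, -20) = -31
P (Hugo): min(50, 44, 4) = 4
E (Farouk): max(-31, 4) = 4
Q (Hugo): min(45, -14) = -14
R (Hugo): min(0, -7) = -7
F (Farouk): max(-14, -7) = -7
A (Hugo): min(-14, 4, -7) = -14
Farouk prefers the higher value; B=-34, A=-14. A is better since -14 > -34.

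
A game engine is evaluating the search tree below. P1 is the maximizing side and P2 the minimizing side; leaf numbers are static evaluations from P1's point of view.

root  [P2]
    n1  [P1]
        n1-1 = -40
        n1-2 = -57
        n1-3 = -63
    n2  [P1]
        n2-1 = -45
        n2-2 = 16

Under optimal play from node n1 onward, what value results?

n1 (P1): max(-40, -57, -63) = -40

-40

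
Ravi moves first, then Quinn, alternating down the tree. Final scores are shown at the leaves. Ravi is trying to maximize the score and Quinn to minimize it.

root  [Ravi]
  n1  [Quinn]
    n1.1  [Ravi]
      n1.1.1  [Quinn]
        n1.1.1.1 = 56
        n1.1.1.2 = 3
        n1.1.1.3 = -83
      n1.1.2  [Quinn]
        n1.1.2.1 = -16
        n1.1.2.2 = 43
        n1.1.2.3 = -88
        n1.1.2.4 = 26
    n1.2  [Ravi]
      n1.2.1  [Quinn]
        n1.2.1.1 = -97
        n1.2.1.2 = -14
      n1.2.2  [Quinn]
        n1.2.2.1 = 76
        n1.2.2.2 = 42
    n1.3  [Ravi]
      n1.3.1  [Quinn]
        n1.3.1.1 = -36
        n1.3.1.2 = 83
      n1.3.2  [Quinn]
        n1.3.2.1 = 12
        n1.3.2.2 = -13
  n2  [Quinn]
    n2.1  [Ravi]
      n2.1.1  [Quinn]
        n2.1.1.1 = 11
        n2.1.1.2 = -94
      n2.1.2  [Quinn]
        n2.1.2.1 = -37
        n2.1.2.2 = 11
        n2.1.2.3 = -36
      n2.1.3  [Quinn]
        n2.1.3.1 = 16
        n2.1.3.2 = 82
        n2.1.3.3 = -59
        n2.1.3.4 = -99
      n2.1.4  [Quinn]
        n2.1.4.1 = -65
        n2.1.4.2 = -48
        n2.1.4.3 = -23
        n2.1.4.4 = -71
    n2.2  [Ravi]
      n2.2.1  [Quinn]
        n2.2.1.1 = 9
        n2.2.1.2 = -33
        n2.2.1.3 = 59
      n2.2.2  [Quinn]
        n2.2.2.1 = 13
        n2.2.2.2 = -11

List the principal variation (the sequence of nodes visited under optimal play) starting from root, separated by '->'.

n1.1.1 (Quinn): min(56, 3, -83) = -83
n1.1.2 (Quinn): min(-16, 43, -88, 26) = -88
n1.1 (Ravi): max(-83, -88) = -83
n1.2.1 (Quinn): min(-97, -14) = -97
n1.2.2 (Quinn): min(76, 42) = 42
n1.2 (Ravi): max(-97, 42) = 42
n1.3.1 (Quinn): min(-36, 83) = -36
n1.3.2 (Quinn): min(12, -13) = -13
n1.3 (Ravi): max(-36, -13) = -13
n1 (Quinn): min(-83, 42, -13) = -83
n2.1.1 (Quinn): min(11, -94) = -94
n2.1.2 (Quinn): min(-37, 11, -36) = -37
n2.1.3 (Quinn): min(16, 82, -59, -99) = -99
n2.1.4 (Quinn): min(-65, -48, -23, -71) = -71
n2.1 (Ravi): max(-94, -37, -99, -71) = -37
n2.2.1 (Quinn): min(9, -33, 59) = -33
n2.2.2 (Quinn): min(13, -11) = -11
n2.2 (Ravi): max(-33, -11) = -11
n2 (Quinn): min(-37, -11) = -37
root (Ravi): max(-83, -37) = -37
At root, Ravi picks n2 (highest: -37).
At n2, Quinn picks n2.1 (lowest: -37).
At n2.1, Ravi picks n2.1.2 (highest: -37).
At n2.1.2, Quinn picks n2.1.2.1 (lowest: -37).
Terminal value -37.

root -> n2 -> n2.1 -> n2.1.2 -> n2.1.2.1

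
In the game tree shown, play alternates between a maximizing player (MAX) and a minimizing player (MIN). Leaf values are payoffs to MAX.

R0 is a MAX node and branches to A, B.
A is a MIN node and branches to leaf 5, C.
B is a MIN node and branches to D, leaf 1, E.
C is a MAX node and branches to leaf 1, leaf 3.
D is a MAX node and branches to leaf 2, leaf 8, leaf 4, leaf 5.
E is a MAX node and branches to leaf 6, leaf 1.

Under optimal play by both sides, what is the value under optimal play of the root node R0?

C (MAX): max(1, 3) = 3
A (MIN): min(5, 3) = 3
D (MAX): max(2, 8, 4, 5) = 8
E (MAX): max(6, 1) = 6
B (MIN): min(8, 1, 6) = 1
R0 (MAX): max(3, 1) = 3

3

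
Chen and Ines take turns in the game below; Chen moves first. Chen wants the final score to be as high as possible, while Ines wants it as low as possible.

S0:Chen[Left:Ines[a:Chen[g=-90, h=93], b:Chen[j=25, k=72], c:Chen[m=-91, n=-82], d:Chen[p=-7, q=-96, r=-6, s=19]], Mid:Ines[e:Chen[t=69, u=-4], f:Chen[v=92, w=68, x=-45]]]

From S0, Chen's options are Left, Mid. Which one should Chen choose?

a (Chen): max(-90, 93) = 93
b (Chen): max(25, 72) = 72
c (Chen): max(-91, -82) = -82
d (Chen): max(-7, -96, -6, 19) = 19
Left (Ines): min(93, 72, -82, 19) = -82
e (Chen): max(69, -4) = 69
f (Chen): max(92, 68, -45) = 92
Mid (Ines): min(69, 92) = 69
S0 (Chen): max(-82, 69) = 69
Chen at S0 wants the highest of {Left=-82, Mid=69}, so chooses Mid.

Mid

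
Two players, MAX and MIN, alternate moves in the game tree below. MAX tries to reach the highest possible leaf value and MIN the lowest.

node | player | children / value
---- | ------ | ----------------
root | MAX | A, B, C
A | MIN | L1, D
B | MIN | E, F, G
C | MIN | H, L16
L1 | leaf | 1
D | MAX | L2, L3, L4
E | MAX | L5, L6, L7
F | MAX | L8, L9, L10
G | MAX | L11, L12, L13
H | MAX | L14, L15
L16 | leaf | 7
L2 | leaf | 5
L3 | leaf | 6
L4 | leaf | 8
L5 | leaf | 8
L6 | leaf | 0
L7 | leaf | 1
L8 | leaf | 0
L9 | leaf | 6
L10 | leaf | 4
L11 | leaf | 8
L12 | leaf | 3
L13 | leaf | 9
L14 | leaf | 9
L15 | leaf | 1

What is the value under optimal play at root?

D (MAX): max(5, 6, 8) = 8
A (MIN): min(1, 8) = 1
E (MAX): max(8, 0, 1) = 8
F (MAX): max(0, 6, 4) = 6
G (MAX): max(8, 3, 9) = 9
B (MIN): min(8, 6, 9) = 6
H (MAX): max(9, 1) = 9
C (MIN): min(9, 7) = 7
root (MAX): max(1, 6, 7) = 7

7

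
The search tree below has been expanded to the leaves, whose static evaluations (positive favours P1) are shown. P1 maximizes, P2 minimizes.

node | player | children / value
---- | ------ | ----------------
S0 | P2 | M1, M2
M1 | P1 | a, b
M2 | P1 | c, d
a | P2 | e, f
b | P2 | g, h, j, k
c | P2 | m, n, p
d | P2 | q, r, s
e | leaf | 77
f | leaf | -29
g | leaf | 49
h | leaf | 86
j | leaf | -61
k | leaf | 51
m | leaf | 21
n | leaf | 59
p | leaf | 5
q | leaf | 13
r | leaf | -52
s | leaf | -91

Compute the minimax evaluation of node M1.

a (P2): min(77, -29) = -29
b (P2): min(49, 86, -61, 51) = -61
M1 (P1): max(-29, -61) = -29

-29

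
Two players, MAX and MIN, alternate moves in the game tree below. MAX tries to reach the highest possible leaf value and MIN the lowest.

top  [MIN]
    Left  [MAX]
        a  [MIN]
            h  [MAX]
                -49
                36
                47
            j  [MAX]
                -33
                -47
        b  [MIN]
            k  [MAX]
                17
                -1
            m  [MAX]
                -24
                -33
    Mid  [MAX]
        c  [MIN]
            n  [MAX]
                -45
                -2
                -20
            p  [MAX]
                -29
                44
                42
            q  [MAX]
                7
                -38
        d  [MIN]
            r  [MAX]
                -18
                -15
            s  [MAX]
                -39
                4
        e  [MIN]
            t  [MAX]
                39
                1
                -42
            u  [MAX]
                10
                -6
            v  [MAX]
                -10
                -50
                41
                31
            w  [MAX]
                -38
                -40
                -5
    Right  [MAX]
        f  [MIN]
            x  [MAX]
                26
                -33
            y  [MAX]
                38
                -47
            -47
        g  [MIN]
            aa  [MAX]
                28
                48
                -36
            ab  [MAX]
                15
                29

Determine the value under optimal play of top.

-24

h (MAX): max(-49, 36, 47) = 47
j (MAX): max(-33, -47) = -33
a (MIN): min(47, -33) = -33
k (MAX): max(17, -1) = 17
m (MAX): max(-24, -33) = -24
b (MIN): min(17, -24) = -24
Left (MAX): max(-33, -24) = -24
n (MAX): max(-45, -2, -20) = -2
p (MAX): max(-29, 44, 42) = 44
q (MAX): max(7, -38) = 7
c (MIN): min(-2, 44, 7) = -2
r (MAX): max(-18, -15) = -15
s (MAX): max(-39, 4) = 4
d (MIN): min(-15, 4) = -15
t (MAX): max(39, 1, -42) = 39
u (MAX): max(10, -6) = 10
v (MAX): max(-10, -50, 41, 31) = 41
w (MAX): max(-38, -40, -5) = -5
e (MIN): min(39, 10, 41, -5) = -5
Mid (MAX): max(-2, -15, -5) = -2
x (MAX): max(26, -33) = 26
y (MAX): max(38, -47) = 38
f (MIN): min(26, 38, -47) = -47
aa (MAX): max(28, 48, -36) = 48
ab (MAX): max(15, 29) = 29
g (MIN): min(48, 29) = 29
Right (MAX): max(-47, 29) = 29
top (MIN): min(-24, -2, 29) = -24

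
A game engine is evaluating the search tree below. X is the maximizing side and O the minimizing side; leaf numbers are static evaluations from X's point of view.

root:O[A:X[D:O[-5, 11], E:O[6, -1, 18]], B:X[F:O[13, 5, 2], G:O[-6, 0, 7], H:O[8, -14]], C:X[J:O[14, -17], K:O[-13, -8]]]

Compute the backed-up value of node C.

-13

J (O): min(14, -17) = -17
K (O): min(-13, -8) = -13
C (X): max(-17, -13) = -13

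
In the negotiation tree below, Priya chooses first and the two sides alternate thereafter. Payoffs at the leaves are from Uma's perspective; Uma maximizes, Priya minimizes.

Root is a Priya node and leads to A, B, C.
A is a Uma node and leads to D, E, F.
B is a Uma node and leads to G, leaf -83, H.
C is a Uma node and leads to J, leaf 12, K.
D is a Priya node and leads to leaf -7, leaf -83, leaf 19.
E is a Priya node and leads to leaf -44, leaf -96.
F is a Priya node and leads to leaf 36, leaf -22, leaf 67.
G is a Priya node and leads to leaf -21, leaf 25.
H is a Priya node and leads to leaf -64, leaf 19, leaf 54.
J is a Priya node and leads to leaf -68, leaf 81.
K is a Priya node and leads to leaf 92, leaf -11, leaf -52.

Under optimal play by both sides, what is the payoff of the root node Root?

D (Priya): min(-7, -83, 19) = -83
E (Priya): min(-44, -96) = -96
F (Priya): min(36, -22, 67) = -22
A (Uma): max(-83, -96, -22) = -22
G (Priya): min(-21, 25) = -21
H (Priya): min(-64, 19, 54) = -64
B (Uma): max(-21, -83, -64) = -21
J (Priya): min(-68, 81) = -68
K (Priya): min(92, -11, -52) = -52
C (Uma): max(-68, 12, -52) = 12
Root (Priya): min(-22, -21, 12) = -22

-22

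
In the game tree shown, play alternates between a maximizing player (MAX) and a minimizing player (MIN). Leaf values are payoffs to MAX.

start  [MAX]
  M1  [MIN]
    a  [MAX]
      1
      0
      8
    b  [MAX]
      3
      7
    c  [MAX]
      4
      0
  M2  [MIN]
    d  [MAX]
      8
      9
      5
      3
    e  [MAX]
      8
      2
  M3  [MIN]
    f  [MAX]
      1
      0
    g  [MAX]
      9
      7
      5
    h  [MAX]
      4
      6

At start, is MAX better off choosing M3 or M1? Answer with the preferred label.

M1

f (MAX): max(1, 0) = 1
g (MAX): max(9, 7, 5) = 9
h (MAX): max(4, 6) = 6
M3 (MIN): min(1, 9, 6) = 1
a (MAX): max(1, 0, 8) = 8
b (MAX): max(3, 7) = 7
c (MAX): max(4, 0) = 4
M1 (MIN): min(8, 7, 4) = 4
MAX prefers the higher value; M3=1, M1=4. M1 is better since 4 > 1.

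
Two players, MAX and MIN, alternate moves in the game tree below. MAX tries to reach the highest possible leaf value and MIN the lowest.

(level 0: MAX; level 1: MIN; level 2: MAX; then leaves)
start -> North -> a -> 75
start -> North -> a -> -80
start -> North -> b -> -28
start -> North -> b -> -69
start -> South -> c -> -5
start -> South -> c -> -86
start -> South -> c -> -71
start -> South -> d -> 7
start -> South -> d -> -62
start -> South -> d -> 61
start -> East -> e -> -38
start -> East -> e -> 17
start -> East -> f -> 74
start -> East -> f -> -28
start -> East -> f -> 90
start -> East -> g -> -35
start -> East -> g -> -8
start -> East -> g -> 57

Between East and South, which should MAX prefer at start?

East

e (MAX): max(-38, 17) = 17
f (MAX): max(74, -28, 90) = 90
g (MAX): max(-35, -8, 57) = 57
East (MIN): min(17, 90, 57) = 17
c (MAX): max(-5, -86, -71) = -5
d (MAX): max(7, -62, 61) = 61
South (MIN): min(-5, 61) = -5
MAX prefers the higher value; East=17, South=-5. East is better since 17 > -5.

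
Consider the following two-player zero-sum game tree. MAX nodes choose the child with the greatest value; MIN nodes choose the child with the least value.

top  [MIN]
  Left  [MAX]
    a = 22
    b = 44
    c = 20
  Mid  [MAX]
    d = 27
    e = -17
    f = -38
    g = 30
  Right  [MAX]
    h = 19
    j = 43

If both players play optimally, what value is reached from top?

30

Left (MAX): max(22, 44, 20) = 44
Mid (MAX): max(27, -17, -38, 30) = 30
Right (MAX): max(19, 43) = 43
top (MIN): min(44, 30, 43) = 30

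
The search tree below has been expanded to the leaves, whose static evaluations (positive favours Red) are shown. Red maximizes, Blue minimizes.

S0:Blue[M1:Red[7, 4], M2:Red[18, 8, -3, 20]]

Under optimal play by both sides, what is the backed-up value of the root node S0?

7

M1 (Red): max(7, 4) = 7
M2 (Red): max(18, 8, -3, 20) = 20
S0 (Blue): min(7, 20) = 7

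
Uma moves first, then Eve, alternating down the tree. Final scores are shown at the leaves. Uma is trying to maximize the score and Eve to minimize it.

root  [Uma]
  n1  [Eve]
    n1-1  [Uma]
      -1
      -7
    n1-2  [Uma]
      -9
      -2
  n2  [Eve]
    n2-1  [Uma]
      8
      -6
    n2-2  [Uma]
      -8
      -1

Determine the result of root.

n1-1 (Uma): max(-1, -7) = -1
n1-2 (Uma): max(-9, -2) = -2
n1 (Eve): min(-1, -2) = -2
n2-1 (Uma): max(8, -6) = 8
n2-2 (Uma): max(-8, -1) = -1
n2 (Eve): min(8, -1) = -1
root (Uma): max(-2, -1) = -1

-1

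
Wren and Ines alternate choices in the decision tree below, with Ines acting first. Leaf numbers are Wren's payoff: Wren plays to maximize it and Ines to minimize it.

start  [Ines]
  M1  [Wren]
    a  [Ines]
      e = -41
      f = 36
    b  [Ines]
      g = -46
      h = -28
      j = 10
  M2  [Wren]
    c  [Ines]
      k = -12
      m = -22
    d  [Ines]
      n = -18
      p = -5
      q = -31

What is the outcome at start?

-41

a (Ines): min(-41, 36) = -41
b (Ines): min(-46, -28, 10) = -46
M1 (Wren): max(-41, -46) = -41
c (Ines): min(-12, -22) = -22
d (Ines): min(-18, -5, -31) = -31
M2 (Wren): max(-22, -31) = -22
start (Ines): min(-41, -22) = -41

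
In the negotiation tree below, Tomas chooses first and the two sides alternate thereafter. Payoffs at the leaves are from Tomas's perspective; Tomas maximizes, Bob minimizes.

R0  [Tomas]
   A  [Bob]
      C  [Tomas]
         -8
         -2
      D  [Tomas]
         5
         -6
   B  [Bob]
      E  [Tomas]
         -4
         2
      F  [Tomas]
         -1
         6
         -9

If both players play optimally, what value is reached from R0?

2

C (Tomas): max(-8, -2) = -2
D (Tomas): max(5, -6) = 5
A (Bob): min(-2, 5) = -2
E (Tomas): max(-4, 2) = 2
F (Tomas): max(-1, 6, -9) = 6
B (Bob): min(2, 6) = 2
R0 (Tomas): max(-2, 2) = 2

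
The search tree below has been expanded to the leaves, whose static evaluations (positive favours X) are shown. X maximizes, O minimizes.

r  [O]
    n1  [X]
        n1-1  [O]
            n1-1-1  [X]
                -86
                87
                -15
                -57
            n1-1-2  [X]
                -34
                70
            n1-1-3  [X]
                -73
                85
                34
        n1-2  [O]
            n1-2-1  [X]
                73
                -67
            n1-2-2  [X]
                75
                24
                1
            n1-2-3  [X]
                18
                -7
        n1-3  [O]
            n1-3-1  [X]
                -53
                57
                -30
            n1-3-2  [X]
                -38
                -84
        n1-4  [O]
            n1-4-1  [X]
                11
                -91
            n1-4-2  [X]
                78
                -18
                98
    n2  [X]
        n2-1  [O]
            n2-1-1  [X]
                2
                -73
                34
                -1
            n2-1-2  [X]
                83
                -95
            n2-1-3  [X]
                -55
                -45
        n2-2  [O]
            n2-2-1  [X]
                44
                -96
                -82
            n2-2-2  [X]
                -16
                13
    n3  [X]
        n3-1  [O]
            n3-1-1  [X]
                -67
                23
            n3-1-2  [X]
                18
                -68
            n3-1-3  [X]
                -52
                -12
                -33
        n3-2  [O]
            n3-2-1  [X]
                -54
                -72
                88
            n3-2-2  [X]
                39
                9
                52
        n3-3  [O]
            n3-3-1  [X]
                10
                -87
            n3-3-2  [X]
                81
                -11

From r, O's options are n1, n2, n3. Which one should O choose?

n1-1-1 (X): max(-86, 87, -15, -57) = 87
n1-1-2 (X): max(-34, 70) = 70
n1-1-3 (X): max(-73, 85, 34) = 85
n1-1 (O): min(87, 70, 85) = 70
n1-2-1 (X): max(73, -67) = 73
n1-2-2 (X): max(75, 24, 1) = 75
n1-2-3 (X): max(18, -7) = 18
n1-2 (O): min(73, 75, 18) = 18
n1-3-1 (X): max(-53, 57, -30) = 57
n1-3-2 (X): max(-38, -84) = -38
n1-3 (O): min(57, -38) = -38
n1-4-1 (X): max(11, -91) = 11
n1-4-2 (X): max(78, -18, 98) = 98
n1-4 (O): min(11, 98) = 11
n1 (X): max(70, 18, -38, 11) = 70
n2-1-1 (X): max(2, -73, 34, -1) = 34
n2-1-2 (X): max(83, -95) = 83
n2-1-3 (X): max(-55, -45) = -45
n2-1 (O): min(34, 83, -45) = -45
n2-2-1 (X): max(44, -96, -82) = 44
n2-2-2 (X): max(-16, 13) = 13
n2-2 (O): min(44, 13) = 13
n2 (X): max(-45, 13) = 13
n3-1-1 (X): max(-67, 23) = 23
n3-1-2 (X): max(18, -68) = 18
n3-1-3 (X): max(-52, -12, -33) = -12
n3-1 (O): min(23, 18, -12) = -12
n3-2-1 (X): max(-54, -72, 88) = 88
n3-2-2 (X): max(39, 9, 52) = 52
n3-2 (O): min(88, 52) = 52
n3-3-1 (X): max(10, -87) = 10
n3-3-2 (X): max(81, -11) = 81
n3-3 (O): min(10, 81) = 10
n3 (X): max(-12, 52, 10) = 52
r (O): min(70, 13, 52) = 13
O at r wants the lowest of {n1=70, n2=13, n3=52}, so chooses n2.

n2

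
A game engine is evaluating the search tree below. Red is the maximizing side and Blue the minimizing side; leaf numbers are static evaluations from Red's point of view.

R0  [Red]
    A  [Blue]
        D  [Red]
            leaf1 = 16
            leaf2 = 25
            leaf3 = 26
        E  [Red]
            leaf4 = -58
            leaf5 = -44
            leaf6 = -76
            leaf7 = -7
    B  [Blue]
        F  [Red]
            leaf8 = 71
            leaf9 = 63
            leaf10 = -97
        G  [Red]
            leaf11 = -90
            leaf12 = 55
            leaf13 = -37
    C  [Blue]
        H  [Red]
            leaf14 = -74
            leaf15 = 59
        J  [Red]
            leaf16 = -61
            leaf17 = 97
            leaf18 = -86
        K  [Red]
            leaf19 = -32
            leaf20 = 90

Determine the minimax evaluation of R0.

59

D (Red): max(16, 25, 26) = 26
E (Red): max(-58, -44, -76, -7) = -7
A (Blue): min(26, -7) = -7
F (Red): max(71, 63, -97) = 71
G (Red): max(-90, 55, -37) = 55
B (Blue): min(71, 55) = 55
H (Red): max(-74, 59) = 59
J (Red): max(-61, 97, -86) = 97
K (Red): max(-32, 90) = 90
C (Blue): min(59, 97, 90) = 59
R0 (Red): max(-7, 55, 59) = 59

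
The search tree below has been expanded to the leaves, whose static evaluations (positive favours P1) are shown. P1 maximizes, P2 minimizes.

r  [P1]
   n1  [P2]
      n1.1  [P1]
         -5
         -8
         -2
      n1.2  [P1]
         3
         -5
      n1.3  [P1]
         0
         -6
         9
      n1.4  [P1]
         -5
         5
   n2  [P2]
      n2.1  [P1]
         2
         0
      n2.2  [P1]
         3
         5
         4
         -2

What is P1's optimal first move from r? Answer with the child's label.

n1.1 (P1): max(-5, -8, -2) = -2
n1.2 (P1): max(3, -5) = 3
n1.3 (P1): max(0, -6, 9) = 9
n1.4 (P1): max(-5, 5) = 5
n1 (P2): min(-2, 3, 9, 5) = -2
n2.1 (P1): max(2, 0) = 2
n2.2 (P1): max(3, 5, 4, -2) = 5
n2 (P2): min(2, 5) = 2
r (P1): max(-2, 2) = 2
P1 at r wants the highest of {n1=-2, n2=2}, so chooses n2.

n2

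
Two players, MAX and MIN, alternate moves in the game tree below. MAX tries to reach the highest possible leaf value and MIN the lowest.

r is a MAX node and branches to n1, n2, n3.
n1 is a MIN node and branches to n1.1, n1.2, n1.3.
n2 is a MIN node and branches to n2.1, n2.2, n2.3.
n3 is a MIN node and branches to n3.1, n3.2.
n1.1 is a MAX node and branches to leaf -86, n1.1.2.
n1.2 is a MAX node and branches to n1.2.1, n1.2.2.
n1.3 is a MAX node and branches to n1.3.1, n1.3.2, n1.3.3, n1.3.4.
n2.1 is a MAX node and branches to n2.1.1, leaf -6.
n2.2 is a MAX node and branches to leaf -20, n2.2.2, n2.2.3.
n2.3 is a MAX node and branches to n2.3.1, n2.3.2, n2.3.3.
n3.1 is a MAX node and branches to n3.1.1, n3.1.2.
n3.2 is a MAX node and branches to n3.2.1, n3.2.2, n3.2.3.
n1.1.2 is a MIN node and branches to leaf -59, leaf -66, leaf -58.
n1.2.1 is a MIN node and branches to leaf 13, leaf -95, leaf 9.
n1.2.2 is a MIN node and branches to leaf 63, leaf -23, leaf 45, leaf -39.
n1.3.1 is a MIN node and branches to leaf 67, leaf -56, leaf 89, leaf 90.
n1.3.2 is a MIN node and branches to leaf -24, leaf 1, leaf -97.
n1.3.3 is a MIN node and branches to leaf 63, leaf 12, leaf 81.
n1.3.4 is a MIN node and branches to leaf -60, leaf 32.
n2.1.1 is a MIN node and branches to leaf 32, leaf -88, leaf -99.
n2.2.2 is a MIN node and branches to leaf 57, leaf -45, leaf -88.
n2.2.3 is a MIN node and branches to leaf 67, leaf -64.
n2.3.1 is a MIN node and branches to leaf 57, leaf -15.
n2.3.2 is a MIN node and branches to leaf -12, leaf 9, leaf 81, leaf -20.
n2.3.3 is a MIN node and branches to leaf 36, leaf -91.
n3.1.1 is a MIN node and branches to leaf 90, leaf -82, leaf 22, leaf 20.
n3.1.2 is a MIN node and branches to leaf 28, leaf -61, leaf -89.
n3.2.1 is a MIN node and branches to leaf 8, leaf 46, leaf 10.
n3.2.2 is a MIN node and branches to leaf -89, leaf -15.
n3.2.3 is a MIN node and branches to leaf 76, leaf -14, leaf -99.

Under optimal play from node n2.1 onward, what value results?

-6

n2.1.1 (MIN): min(32, -88, -99) = -99
n2.1 (MAX): max(-99, -6) = -6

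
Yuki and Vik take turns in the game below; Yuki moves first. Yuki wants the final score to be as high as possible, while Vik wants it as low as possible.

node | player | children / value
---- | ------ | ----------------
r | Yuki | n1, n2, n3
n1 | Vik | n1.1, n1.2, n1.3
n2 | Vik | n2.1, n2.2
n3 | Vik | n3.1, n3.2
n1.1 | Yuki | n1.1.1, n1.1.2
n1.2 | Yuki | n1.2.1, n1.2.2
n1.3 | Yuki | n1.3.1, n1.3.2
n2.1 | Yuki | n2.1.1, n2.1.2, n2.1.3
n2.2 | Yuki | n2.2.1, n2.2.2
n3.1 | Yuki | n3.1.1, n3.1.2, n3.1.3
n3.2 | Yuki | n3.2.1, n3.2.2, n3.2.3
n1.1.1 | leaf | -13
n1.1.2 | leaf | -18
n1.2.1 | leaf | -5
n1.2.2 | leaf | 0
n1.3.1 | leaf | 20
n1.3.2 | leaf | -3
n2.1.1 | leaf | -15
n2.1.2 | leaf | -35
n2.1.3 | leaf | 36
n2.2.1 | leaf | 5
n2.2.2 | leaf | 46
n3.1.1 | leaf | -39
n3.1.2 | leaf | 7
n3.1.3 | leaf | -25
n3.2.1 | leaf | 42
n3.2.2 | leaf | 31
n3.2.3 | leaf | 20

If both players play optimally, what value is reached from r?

n1.1 (Yuki): max(-13, -18) = -13
n1.2 (Yuki): max(-5, 0) = 0
n1.3 (Yuki): max(20, -3) = 20
n1 (Vik): min(-13, 0, 20) = -13
n2.1 (Yuki): max(-15, -35, 36) = 36
n2.2 (Yuki): max(5, 46) = 46
n2 (Vik): min(36, 46) = 36
n3.1 (Yuki): max(-39, 7, -25) = 7
n3.2 (Yuki): max(42, 31, 20) = 42
n3 (Vik): min(7, 42) = 7
r (Yuki): max(-13, 36, 7) = 36

36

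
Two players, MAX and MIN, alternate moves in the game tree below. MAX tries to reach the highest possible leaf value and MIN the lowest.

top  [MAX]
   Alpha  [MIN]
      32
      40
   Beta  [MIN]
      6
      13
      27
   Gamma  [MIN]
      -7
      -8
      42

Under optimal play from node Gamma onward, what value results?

Gamma (MIN): min(-7, -8, 42) = -8

-8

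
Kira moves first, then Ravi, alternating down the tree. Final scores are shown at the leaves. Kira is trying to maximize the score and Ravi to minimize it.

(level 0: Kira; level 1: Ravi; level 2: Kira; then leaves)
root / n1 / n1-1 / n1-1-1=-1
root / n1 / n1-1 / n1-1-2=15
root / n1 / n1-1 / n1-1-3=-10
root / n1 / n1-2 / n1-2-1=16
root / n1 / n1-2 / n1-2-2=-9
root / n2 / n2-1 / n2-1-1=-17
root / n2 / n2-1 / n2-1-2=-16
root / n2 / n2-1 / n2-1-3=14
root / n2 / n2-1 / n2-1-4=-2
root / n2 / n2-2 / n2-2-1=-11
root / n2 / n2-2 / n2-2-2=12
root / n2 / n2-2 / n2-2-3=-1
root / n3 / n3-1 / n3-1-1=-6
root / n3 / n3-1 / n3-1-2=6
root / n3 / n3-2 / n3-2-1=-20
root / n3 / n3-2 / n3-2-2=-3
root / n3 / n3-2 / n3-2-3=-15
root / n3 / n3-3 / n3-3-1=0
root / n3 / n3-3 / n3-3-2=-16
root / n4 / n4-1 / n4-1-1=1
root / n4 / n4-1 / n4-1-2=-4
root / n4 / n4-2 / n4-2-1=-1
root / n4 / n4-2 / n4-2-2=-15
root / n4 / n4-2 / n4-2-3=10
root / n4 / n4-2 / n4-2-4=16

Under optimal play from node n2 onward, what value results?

n2-1 (Kira): max(-17, -16, 14, -2) = 14
n2-2 (Kira): max(-11, 12, -1) = 12
n2 (Ravi): min(14, 12) = 12

12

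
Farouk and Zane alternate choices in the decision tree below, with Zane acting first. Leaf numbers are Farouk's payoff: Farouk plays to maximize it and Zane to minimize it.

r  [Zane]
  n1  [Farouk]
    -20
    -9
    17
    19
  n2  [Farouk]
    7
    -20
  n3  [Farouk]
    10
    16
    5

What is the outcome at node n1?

n1 (Farouk): max(-20, -9, 17, 19) = 19

19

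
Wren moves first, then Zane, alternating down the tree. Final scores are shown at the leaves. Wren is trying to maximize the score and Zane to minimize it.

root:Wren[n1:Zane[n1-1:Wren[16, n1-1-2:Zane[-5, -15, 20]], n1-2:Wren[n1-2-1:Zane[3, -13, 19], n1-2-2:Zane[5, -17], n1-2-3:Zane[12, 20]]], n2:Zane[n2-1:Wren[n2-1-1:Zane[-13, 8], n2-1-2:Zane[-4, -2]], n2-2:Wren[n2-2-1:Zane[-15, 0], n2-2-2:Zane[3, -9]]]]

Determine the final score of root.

n1-1-2 (Zane): min(-5, -15, 20) = -15
n1-1 (Wren): max(16, -15) = 16
n1-2-1 (Zane): min(3, -13, 19) = -13
n1-2-2 (Zane): min(5, -17) = -17
n1-2-3 (Zane): min(12, 20) = 12
n1-2 (Wren): max(-13, -17, 12) = 12
n1 (Zane): min(16, 12) = 12
n2-1-1 (Zane): min(-13, 8) = -13
n2-1-2 (Zane): min(-4, -2) = -4
n2-1 (Wren): max(-13, -4) = -4
n2-2-1 (Zane): min(-15, 0) = -15
n2-2-2 (Zane): min(3, -9) = -9
n2-2 (Wren): max(-15, -9) = -9
n2 (Zane): min(-4, -9) = -9
root (Wren): max(12, -9) = 12

12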